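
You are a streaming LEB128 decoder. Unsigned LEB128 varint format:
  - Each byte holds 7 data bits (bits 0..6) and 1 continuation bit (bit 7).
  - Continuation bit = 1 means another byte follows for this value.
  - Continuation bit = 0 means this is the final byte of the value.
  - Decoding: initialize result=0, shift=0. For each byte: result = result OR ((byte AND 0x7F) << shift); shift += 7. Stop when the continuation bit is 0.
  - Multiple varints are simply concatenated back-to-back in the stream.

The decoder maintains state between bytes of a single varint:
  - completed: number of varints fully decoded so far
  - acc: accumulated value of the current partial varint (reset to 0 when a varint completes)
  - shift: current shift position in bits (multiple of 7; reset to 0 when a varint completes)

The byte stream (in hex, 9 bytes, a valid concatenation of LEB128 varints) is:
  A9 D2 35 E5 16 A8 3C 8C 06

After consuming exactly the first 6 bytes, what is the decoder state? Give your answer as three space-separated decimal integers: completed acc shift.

byte[0]=0xA9 cont=1 payload=0x29: acc |= 41<<0 -> completed=0 acc=41 shift=7
byte[1]=0xD2 cont=1 payload=0x52: acc |= 82<<7 -> completed=0 acc=10537 shift=14
byte[2]=0x35 cont=0 payload=0x35: varint #1 complete (value=878889); reset -> completed=1 acc=0 shift=0
byte[3]=0xE5 cont=1 payload=0x65: acc |= 101<<0 -> completed=1 acc=101 shift=7
byte[4]=0x16 cont=0 payload=0x16: varint #2 complete (value=2917); reset -> completed=2 acc=0 shift=0
byte[5]=0xA8 cont=1 payload=0x28: acc |= 40<<0 -> completed=2 acc=40 shift=7

Answer: 2 40 7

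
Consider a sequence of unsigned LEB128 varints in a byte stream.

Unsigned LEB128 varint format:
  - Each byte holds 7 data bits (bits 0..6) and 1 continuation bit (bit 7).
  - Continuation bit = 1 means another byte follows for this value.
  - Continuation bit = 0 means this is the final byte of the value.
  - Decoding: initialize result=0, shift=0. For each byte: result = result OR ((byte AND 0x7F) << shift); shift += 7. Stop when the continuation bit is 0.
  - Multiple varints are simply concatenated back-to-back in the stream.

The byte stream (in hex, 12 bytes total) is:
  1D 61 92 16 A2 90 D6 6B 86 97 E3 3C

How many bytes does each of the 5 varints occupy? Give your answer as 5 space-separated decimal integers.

Answer: 1 1 2 4 4

Derivation:
  byte[0]=0x1D cont=0 payload=0x1D=29: acc |= 29<<0 -> acc=29 shift=7 [end]
Varint 1: bytes[0:1] = 1D -> value 29 (1 byte(s))
  byte[1]=0x61 cont=0 payload=0x61=97: acc |= 97<<0 -> acc=97 shift=7 [end]
Varint 2: bytes[1:2] = 61 -> value 97 (1 byte(s))
  byte[2]=0x92 cont=1 payload=0x12=18: acc |= 18<<0 -> acc=18 shift=7
  byte[3]=0x16 cont=0 payload=0x16=22: acc |= 22<<7 -> acc=2834 shift=14 [end]
Varint 3: bytes[2:4] = 92 16 -> value 2834 (2 byte(s))
  byte[4]=0xA2 cont=1 payload=0x22=34: acc |= 34<<0 -> acc=34 shift=7
  byte[5]=0x90 cont=1 payload=0x10=16: acc |= 16<<7 -> acc=2082 shift=14
  byte[6]=0xD6 cont=1 payload=0x56=86: acc |= 86<<14 -> acc=1411106 shift=21
  byte[7]=0x6B cont=0 payload=0x6B=107: acc |= 107<<21 -> acc=225806370 shift=28 [end]
Varint 4: bytes[4:8] = A2 90 D6 6B -> value 225806370 (4 byte(s))
  byte[8]=0x86 cont=1 payload=0x06=6: acc |= 6<<0 -> acc=6 shift=7
  byte[9]=0x97 cont=1 payload=0x17=23: acc |= 23<<7 -> acc=2950 shift=14
  byte[10]=0xE3 cont=1 payload=0x63=99: acc |= 99<<14 -> acc=1624966 shift=21
  byte[11]=0x3C cont=0 payload=0x3C=60: acc |= 60<<21 -> acc=127454086 shift=28 [end]
Varint 5: bytes[8:12] = 86 97 E3 3C -> value 127454086 (4 byte(s))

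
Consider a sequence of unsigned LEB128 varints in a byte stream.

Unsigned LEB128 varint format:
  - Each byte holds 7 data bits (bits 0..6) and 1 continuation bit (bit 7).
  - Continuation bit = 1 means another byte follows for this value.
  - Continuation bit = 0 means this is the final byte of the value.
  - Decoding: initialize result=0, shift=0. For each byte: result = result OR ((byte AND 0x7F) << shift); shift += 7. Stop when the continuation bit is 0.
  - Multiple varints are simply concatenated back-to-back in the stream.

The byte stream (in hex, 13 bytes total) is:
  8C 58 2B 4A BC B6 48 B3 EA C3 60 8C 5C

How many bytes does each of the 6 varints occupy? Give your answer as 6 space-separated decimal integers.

  byte[0]=0x8C cont=1 payload=0x0C=12: acc |= 12<<0 -> acc=12 shift=7
  byte[1]=0x58 cont=0 payload=0x58=88: acc |= 88<<7 -> acc=11276 shift=14 [end]
Varint 1: bytes[0:2] = 8C 58 -> value 11276 (2 byte(s))
  byte[2]=0x2B cont=0 payload=0x2B=43: acc |= 43<<0 -> acc=43 shift=7 [end]
Varint 2: bytes[2:3] = 2B -> value 43 (1 byte(s))
  byte[3]=0x4A cont=0 payload=0x4A=74: acc |= 74<<0 -> acc=74 shift=7 [end]
Varint 3: bytes[3:4] = 4A -> value 74 (1 byte(s))
  byte[4]=0xBC cont=1 payload=0x3C=60: acc |= 60<<0 -> acc=60 shift=7
  byte[5]=0xB6 cont=1 payload=0x36=54: acc |= 54<<7 -> acc=6972 shift=14
  byte[6]=0x48 cont=0 payload=0x48=72: acc |= 72<<14 -> acc=1186620 shift=21 [end]
Varint 4: bytes[4:7] = BC B6 48 -> value 1186620 (3 byte(s))
  byte[7]=0xB3 cont=1 payload=0x33=51: acc |= 51<<0 -> acc=51 shift=7
  byte[8]=0xEA cont=1 payload=0x6A=106: acc |= 106<<7 -> acc=13619 shift=14
  byte[9]=0xC3 cont=1 payload=0x43=67: acc |= 67<<14 -> acc=1111347 shift=21
  byte[10]=0x60 cont=0 payload=0x60=96: acc |= 96<<21 -> acc=202437939 shift=28 [end]
Varint 5: bytes[7:11] = B3 EA C3 60 -> value 202437939 (4 byte(s))
  byte[11]=0x8C cont=1 payload=0x0C=12: acc |= 12<<0 -> acc=12 shift=7
  byte[12]=0x5C cont=0 payload=0x5C=92: acc |= 92<<7 -> acc=11788 shift=14 [end]
Varint 6: bytes[11:13] = 8C 5C -> value 11788 (2 byte(s))

Answer: 2 1 1 3 4 2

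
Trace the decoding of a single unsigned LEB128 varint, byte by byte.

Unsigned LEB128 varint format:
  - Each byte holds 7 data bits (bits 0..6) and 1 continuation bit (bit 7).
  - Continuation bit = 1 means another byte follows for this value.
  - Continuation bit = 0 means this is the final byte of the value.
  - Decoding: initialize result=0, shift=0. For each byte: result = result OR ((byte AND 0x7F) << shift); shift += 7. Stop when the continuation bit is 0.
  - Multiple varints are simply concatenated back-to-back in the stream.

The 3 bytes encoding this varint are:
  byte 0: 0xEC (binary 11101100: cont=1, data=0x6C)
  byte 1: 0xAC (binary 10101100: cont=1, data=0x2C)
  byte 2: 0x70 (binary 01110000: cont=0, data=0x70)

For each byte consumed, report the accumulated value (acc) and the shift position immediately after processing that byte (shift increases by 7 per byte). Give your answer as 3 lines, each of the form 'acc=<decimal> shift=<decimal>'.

byte 0=0xEC: payload=0x6C=108, contrib = 108<<0 = 108; acc -> 108, shift -> 7
byte 1=0xAC: payload=0x2C=44, contrib = 44<<7 = 5632; acc -> 5740, shift -> 14
byte 2=0x70: payload=0x70=112, contrib = 112<<14 = 1835008; acc -> 1840748, shift -> 21

Answer: acc=108 shift=7
acc=5740 shift=14
acc=1840748 shift=21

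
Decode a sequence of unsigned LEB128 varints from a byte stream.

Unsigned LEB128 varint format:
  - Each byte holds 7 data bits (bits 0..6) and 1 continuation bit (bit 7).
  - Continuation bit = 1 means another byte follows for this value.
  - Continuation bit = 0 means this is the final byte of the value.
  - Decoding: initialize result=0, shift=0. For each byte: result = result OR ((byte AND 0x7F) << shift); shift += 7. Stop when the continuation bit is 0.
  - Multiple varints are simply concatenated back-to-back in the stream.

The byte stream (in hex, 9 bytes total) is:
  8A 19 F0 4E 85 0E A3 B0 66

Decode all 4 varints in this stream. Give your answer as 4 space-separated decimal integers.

  byte[0]=0x8A cont=1 payload=0x0A=10: acc |= 10<<0 -> acc=10 shift=7
  byte[1]=0x19 cont=0 payload=0x19=25: acc |= 25<<7 -> acc=3210 shift=14 [end]
Varint 1: bytes[0:2] = 8A 19 -> value 3210 (2 byte(s))
  byte[2]=0xF0 cont=1 payload=0x70=112: acc |= 112<<0 -> acc=112 shift=7
  byte[3]=0x4E cont=0 payload=0x4E=78: acc |= 78<<7 -> acc=10096 shift=14 [end]
Varint 2: bytes[2:4] = F0 4E -> value 10096 (2 byte(s))
  byte[4]=0x85 cont=1 payload=0x05=5: acc |= 5<<0 -> acc=5 shift=7
  byte[5]=0x0E cont=0 payload=0x0E=14: acc |= 14<<7 -> acc=1797 shift=14 [end]
Varint 3: bytes[4:6] = 85 0E -> value 1797 (2 byte(s))
  byte[6]=0xA3 cont=1 payload=0x23=35: acc |= 35<<0 -> acc=35 shift=7
  byte[7]=0xB0 cont=1 payload=0x30=48: acc |= 48<<7 -> acc=6179 shift=14
  byte[8]=0x66 cont=0 payload=0x66=102: acc |= 102<<14 -> acc=1677347 shift=21 [end]
Varint 4: bytes[6:9] = A3 B0 66 -> value 1677347 (3 byte(s))

Answer: 3210 10096 1797 1677347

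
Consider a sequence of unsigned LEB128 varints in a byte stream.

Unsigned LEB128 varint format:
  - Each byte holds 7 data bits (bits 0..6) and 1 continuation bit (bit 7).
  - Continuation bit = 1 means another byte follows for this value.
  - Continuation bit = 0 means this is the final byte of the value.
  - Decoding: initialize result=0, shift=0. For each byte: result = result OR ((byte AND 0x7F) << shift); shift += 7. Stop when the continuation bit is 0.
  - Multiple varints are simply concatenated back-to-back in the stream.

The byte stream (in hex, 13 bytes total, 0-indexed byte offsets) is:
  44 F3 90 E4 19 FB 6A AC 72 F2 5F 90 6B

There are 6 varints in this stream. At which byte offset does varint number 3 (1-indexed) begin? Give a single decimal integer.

  byte[0]=0x44 cont=0 payload=0x44=68: acc |= 68<<0 -> acc=68 shift=7 [end]
Varint 1: bytes[0:1] = 44 -> value 68 (1 byte(s))
  byte[1]=0xF3 cont=1 payload=0x73=115: acc |= 115<<0 -> acc=115 shift=7
  byte[2]=0x90 cont=1 payload=0x10=16: acc |= 16<<7 -> acc=2163 shift=14
  byte[3]=0xE4 cont=1 payload=0x64=100: acc |= 100<<14 -> acc=1640563 shift=21
  byte[4]=0x19 cont=0 payload=0x19=25: acc |= 25<<21 -> acc=54069363 shift=28 [end]
Varint 2: bytes[1:5] = F3 90 E4 19 -> value 54069363 (4 byte(s))
  byte[5]=0xFB cont=1 payload=0x7B=123: acc |= 123<<0 -> acc=123 shift=7
  byte[6]=0x6A cont=0 payload=0x6A=106: acc |= 106<<7 -> acc=13691 shift=14 [end]
Varint 3: bytes[5:7] = FB 6A -> value 13691 (2 byte(s))
  byte[7]=0xAC cont=1 payload=0x2C=44: acc |= 44<<0 -> acc=44 shift=7
  byte[8]=0x72 cont=0 payload=0x72=114: acc |= 114<<7 -> acc=14636 shift=14 [end]
Varint 4: bytes[7:9] = AC 72 -> value 14636 (2 byte(s))
  byte[9]=0xF2 cont=1 payload=0x72=114: acc |= 114<<0 -> acc=114 shift=7
  byte[10]=0x5F cont=0 payload=0x5F=95: acc |= 95<<7 -> acc=12274 shift=14 [end]
Varint 5: bytes[9:11] = F2 5F -> value 12274 (2 byte(s))
  byte[11]=0x90 cont=1 payload=0x10=16: acc |= 16<<0 -> acc=16 shift=7
  byte[12]=0x6B cont=0 payload=0x6B=107: acc |= 107<<7 -> acc=13712 shift=14 [end]
Varint 6: bytes[11:13] = 90 6B -> value 13712 (2 byte(s))

Answer: 5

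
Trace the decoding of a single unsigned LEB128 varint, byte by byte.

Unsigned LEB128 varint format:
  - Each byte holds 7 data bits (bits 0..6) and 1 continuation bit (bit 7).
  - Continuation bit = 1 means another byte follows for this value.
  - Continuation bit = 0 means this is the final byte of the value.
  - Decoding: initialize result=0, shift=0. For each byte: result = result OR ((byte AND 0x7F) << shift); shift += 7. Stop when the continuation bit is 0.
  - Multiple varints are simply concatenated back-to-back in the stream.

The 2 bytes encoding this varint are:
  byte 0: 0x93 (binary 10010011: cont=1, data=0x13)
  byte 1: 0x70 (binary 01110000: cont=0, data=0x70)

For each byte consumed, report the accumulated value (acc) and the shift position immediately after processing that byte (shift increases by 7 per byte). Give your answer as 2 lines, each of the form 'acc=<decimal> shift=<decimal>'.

Answer: acc=19 shift=7
acc=14355 shift=14

Derivation:
byte 0=0x93: payload=0x13=19, contrib = 19<<0 = 19; acc -> 19, shift -> 7
byte 1=0x70: payload=0x70=112, contrib = 112<<7 = 14336; acc -> 14355, shift -> 14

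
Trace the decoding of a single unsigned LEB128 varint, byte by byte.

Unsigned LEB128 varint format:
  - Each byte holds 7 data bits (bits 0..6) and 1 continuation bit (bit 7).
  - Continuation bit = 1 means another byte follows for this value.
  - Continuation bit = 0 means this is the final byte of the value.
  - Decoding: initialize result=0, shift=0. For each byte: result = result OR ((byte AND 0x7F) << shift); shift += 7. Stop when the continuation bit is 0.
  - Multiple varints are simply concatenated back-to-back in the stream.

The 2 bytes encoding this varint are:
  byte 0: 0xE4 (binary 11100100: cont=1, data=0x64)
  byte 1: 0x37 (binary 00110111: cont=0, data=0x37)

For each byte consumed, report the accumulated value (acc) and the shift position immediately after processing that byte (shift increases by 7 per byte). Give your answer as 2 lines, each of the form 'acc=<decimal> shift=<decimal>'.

Answer: acc=100 shift=7
acc=7140 shift=14

Derivation:
byte 0=0xE4: payload=0x64=100, contrib = 100<<0 = 100; acc -> 100, shift -> 7
byte 1=0x37: payload=0x37=55, contrib = 55<<7 = 7040; acc -> 7140, shift -> 14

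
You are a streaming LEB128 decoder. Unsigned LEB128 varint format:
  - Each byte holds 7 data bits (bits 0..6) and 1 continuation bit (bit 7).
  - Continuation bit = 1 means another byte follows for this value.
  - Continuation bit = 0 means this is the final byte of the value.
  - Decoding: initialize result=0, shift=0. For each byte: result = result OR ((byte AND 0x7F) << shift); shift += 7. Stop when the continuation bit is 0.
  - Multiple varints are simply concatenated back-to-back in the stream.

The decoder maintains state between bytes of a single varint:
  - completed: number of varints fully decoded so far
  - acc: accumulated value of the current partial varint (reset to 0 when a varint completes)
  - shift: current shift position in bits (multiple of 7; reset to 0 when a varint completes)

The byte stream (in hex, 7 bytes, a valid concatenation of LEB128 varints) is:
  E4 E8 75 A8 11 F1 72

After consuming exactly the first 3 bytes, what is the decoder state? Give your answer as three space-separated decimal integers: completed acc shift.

byte[0]=0xE4 cont=1 payload=0x64: acc |= 100<<0 -> completed=0 acc=100 shift=7
byte[1]=0xE8 cont=1 payload=0x68: acc |= 104<<7 -> completed=0 acc=13412 shift=14
byte[2]=0x75 cont=0 payload=0x75: varint #1 complete (value=1930340); reset -> completed=1 acc=0 shift=0

Answer: 1 0 0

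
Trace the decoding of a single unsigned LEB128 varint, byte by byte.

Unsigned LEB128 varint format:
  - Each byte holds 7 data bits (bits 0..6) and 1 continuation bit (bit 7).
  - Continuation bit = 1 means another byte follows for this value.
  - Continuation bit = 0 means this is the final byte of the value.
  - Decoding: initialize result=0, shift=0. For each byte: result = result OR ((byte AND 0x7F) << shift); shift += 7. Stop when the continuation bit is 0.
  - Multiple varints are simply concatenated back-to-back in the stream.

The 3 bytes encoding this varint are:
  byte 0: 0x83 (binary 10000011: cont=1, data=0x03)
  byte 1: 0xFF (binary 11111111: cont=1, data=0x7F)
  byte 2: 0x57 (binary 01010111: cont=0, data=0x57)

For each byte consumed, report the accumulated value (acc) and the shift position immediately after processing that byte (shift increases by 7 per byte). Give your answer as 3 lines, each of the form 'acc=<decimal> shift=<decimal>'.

Answer: acc=3 shift=7
acc=16259 shift=14
acc=1441667 shift=21

Derivation:
byte 0=0x83: payload=0x03=3, contrib = 3<<0 = 3; acc -> 3, shift -> 7
byte 1=0xFF: payload=0x7F=127, contrib = 127<<7 = 16256; acc -> 16259, shift -> 14
byte 2=0x57: payload=0x57=87, contrib = 87<<14 = 1425408; acc -> 1441667, shift -> 21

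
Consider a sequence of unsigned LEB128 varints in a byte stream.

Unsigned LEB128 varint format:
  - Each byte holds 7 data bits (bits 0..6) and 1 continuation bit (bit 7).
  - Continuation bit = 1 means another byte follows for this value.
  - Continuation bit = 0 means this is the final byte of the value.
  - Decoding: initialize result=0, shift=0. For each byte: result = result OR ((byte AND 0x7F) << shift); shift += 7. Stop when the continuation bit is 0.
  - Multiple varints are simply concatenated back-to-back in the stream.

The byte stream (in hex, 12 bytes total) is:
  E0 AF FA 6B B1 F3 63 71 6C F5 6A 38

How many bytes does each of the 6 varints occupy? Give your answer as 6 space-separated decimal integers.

  byte[0]=0xE0 cont=1 payload=0x60=96: acc |= 96<<0 -> acc=96 shift=7
  byte[1]=0xAF cont=1 payload=0x2F=47: acc |= 47<<7 -> acc=6112 shift=14
  byte[2]=0xFA cont=1 payload=0x7A=122: acc |= 122<<14 -> acc=2004960 shift=21
  byte[3]=0x6B cont=0 payload=0x6B=107: acc |= 107<<21 -> acc=226400224 shift=28 [end]
Varint 1: bytes[0:4] = E0 AF FA 6B -> value 226400224 (4 byte(s))
  byte[4]=0xB1 cont=1 payload=0x31=49: acc |= 49<<0 -> acc=49 shift=7
  byte[5]=0xF3 cont=1 payload=0x73=115: acc |= 115<<7 -> acc=14769 shift=14
  byte[6]=0x63 cont=0 payload=0x63=99: acc |= 99<<14 -> acc=1636785 shift=21 [end]
Varint 2: bytes[4:7] = B1 F3 63 -> value 1636785 (3 byte(s))
  byte[7]=0x71 cont=0 payload=0x71=113: acc |= 113<<0 -> acc=113 shift=7 [end]
Varint 3: bytes[7:8] = 71 -> value 113 (1 byte(s))
  byte[8]=0x6C cont=0 payload=0x6C=108: acc |= 108<<0 -> acc=108 shift=7 [end]
Varint 4: bytes[8:9] = 6C -> value 108 (1 byte(s))
  byte[9]=0xF5 cont=1 payload=0x75=117: acc |= 117<<0 -> acc=117 shift=7
  byte[10]=0x6A cont=0 payload=0x6A=106: acc |= 106<<7 -> acc=13685 shift=14 [end]
Varint 5: bytes[9:11] = F5 6A -> value 13685 (2 byte(s))
  byte[11]=0x38 cont=0 payload=0x38=56: acc |= 56<<0 -> acc=56 shift=7 [end]
Varint 6: bytes[11:12] = 38 -> value 56 (1 byte(s))

Answer: 4 3 1 1 2 1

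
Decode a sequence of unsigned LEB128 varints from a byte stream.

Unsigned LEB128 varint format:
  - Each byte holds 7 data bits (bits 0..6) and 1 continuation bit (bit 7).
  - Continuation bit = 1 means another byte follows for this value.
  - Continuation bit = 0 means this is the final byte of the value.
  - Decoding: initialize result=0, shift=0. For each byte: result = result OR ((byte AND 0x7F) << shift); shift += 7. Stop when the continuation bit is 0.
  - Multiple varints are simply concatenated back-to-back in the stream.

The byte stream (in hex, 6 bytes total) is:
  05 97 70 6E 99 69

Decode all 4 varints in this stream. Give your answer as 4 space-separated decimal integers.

Answer: 5 14359 110 13465

Derivation:
  byte[0]=0x05 cont=0 payload=0x05=5: acc |= 5<<0 -> acc=5 shift=7 [end]
Varint 1: bytes[0:1] = 05 -> value 5 (1 byte(s))
  byte[1]=0x97 cont=1 payload=0x17=23: acc |= 23<<0 -> acc=23 shift=7
  byte[2]=0x70 cont=0 payload=0x70=112: acc |= 112<<7 -> acc=14359 shift=14 [end]
Varint 2: bytes[1:3] = 97 70 -> value 14359 (2 byte(s))
  byte[3]=0x6E cont=0 payload=0x6E=110: acc |= 110<<0 -> acc=110 shift=7 [end]
Varint 3: bytes[3:4] = 6E -> value 110 (1 byte(s))
  byte[4]=0x99 cont=1 payload=0x19=25: acc |= 25<<0 -> acc=25 shift=7
  byte[5]=0x69 cont=0 payload=0x69=105: acc |= 105<<7 -> acc=13465 shift=14 [end]
Varint 4: bytes[4:6] = 99 69 -> value 13465 (2 byte(s))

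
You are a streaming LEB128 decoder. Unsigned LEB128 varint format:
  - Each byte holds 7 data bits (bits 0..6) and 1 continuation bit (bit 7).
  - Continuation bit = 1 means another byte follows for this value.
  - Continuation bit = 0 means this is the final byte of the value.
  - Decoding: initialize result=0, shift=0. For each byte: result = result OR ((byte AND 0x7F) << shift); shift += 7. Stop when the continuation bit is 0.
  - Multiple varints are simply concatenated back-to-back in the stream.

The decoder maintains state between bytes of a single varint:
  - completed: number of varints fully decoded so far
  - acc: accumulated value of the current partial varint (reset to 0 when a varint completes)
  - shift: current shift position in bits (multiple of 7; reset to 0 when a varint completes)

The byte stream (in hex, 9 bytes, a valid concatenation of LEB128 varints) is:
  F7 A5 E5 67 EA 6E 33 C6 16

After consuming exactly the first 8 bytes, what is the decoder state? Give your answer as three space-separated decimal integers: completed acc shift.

byte[0]=0xF7 cont=1 payload=0x77: acc |= 119<<0 -> completed=0 acc=119 shift=7
byte[1]=0xA5 cont=1 payload=0x25: acc |= 37<<7 -> completed=0 acc=4855 shift=14
byte[2]=0xE5 cont=1 payload=0x65: acc |= 101<<14 -> completed=0 acc=1659639 shift=21
byte[3]=0x67 cont=0 payload=0x67: varint #1 complete (value=217666295); reset -> completed=1 acc=0 shift=0
byte[4]=0xEA cont=1 payload=0x6A: acc |= 106<<0 -> completed=1 acc=106 shift=7
byte[5]=0x6E cont=0 payload=0x6E: varint #2 complete (value=14186); reset -> completed=2 acc=0 shift=0
byte[6]=0x33 cont=0 payload=0x33: varint #3 complete (value=51); reset -> completed=3 acc=0 shift=0
byte[7]=0xC6 cont=1 payload=0x46: acc |= 70<<0 -> completed=3 acc=70 shift=7

Answer: 3 70 7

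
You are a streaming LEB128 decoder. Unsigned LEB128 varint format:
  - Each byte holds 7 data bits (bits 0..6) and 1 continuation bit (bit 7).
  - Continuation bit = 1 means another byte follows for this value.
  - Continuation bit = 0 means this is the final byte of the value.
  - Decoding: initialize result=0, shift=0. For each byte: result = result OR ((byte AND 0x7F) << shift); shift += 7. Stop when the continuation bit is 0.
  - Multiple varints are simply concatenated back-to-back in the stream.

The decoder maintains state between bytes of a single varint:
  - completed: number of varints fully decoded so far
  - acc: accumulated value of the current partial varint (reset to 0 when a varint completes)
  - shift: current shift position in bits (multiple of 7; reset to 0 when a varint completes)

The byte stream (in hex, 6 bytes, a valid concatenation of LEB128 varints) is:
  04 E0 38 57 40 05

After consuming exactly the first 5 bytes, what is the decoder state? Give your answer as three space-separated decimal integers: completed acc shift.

byte[0]=0x04 cont=0 payload=0x04: varint #1 complete (value=4); reset -> completed=1 acc=0 shift=0
byte[1]=0xE0 cont=1 payload=0x60: acc |= 96<<0 -> completed=1 acc=96 shift=7
byte[2]=0x38 cont=0 payload=0x38: varint #2 complete (value=7264); reset -> completed=2 acc=0 shift=0
byte[3]=0x57 cont=0 payload=0x57: varint #3 complete (value=87); reset -> completed=3 acc=0 shift=0
byte[4]=0x40 cont=0 payload=0x40: varint #4 complete (value=64); reset -> completed=4 acc=0 shift=0

Answer: 4 0 0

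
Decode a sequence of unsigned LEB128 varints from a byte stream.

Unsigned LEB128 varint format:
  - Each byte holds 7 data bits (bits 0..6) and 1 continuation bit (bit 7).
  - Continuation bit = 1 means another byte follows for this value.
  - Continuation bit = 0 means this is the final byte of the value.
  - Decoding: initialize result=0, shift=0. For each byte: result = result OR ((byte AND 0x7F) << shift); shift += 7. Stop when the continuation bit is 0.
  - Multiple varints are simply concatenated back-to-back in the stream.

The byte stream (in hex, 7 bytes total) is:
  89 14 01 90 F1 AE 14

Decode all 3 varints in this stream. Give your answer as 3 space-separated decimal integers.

  byte[0]=0x89 cont=1 payload=0x09=9: acc |= 9<<0 -> acc=9 shift=7
  byte[1]=0x14 cont=0 payload=0x14=20: acc |= 20<<7 -> acc=2569 shift=14 [end]
Varint 1: bytes[0:2] = 89 14 -> value 2569 (2 byte(s))
  byte[2]=0x01 cont=0 payload=0x01=1: acc |= 1<<0 -> acc=1 shift=7 [end]
Varint 2: bytes[2:3] = 01 -> value 1 (1 byte(s))
  byte[3]=0x90 cont=1 payload=0x10=16: acc |= 16<<0 -> acc=16 shift=7
  byte[4]=0xF1 cont=1 payload=0x71=113: acc |= 113<<7 -> acc=14480 shift=14
  byte[5]=0xAE cont=1 payload=0x2E=46: acc |= 46<<14 -> acc=768144 shift=21
  byte[6]=0x14 cont=0 payload=0x14=20: acc |= 20<<21 -> acc=42711184 shift=28 [end]
Varint 3: bytes[3:7] = 90 F1 AE 14 -> value 42711184 (4 byte(s))

Answer: 2569 1 42711184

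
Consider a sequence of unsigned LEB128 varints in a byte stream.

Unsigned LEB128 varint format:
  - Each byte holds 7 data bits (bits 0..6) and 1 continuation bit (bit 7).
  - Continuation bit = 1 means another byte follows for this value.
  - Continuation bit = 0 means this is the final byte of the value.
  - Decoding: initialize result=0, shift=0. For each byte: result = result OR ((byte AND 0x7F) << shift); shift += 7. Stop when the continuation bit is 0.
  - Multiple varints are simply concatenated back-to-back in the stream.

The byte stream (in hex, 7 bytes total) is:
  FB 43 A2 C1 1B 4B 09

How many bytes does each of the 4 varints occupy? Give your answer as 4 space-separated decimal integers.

  byte[0]=0xFB cont=1 payload=0x7B=123: acc |= 123<<0 -> acc=123 shift=7
  byte[1]=0x43 cont=0 payload=0x43=67: acc |= 67<<7 -> acc=8699 shift=14 [end]
Varint 1: bytes[0:2] = FB 43 -> value 8699 (2 byte(s))
  byte[2]=0xA2 cont=1 payload=0x22=34: acc |= 34<<0 -> acc=34 shift=7
  byte[3]=0xC1 cont=1 payload=0x41=65: acc |= 65<<7 -> acc=8354 shift=14
  byte[4]=0x1B cont=0 payload=0x1B=27: acc |= 27<<14 -> acc=450722 shift=21 [end]
Varint 2: bytes[2:5] = A2 C1 1B -> value 450722 (3 byte(s))
  byte[5]=0x4B cont=0 payload=0x4B=75: acc |= 75<<0 -> acc=75 shift=7 [end]
Varint 3: bytes[5:6] = 4B -> value 75 (1 byte(s))
  byte[6]=0x09 cont=0 payload=0x09=9: acc |= 9<<0 -> acc=9 shift=7 [end]
Varint 4: bytes[6:7] = 09 -> value 9 (1 byte(s))

Answer: 2 3 1 1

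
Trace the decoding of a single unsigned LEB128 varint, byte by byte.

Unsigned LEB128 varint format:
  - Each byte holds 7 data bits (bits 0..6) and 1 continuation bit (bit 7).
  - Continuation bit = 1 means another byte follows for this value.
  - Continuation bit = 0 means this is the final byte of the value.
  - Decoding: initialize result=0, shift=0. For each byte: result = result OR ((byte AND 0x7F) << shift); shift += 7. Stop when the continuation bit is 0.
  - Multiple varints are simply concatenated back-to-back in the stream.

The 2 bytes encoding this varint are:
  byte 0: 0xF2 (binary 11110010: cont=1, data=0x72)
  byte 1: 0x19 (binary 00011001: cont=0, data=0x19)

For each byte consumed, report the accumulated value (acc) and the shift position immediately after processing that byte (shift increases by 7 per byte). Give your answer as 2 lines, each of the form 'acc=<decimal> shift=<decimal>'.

Answer: acc=114 shift=7
acc=3314 shift=14

Derivation:
byte 0=0xF2: payload=0x72=114, contrib = 114<<0 = 114; acc -> 114, shift -> 7
byte 1=0x19: payload=0x19=25, contrib = 25<<7 = 3200; acc -> 3314, shift -> 14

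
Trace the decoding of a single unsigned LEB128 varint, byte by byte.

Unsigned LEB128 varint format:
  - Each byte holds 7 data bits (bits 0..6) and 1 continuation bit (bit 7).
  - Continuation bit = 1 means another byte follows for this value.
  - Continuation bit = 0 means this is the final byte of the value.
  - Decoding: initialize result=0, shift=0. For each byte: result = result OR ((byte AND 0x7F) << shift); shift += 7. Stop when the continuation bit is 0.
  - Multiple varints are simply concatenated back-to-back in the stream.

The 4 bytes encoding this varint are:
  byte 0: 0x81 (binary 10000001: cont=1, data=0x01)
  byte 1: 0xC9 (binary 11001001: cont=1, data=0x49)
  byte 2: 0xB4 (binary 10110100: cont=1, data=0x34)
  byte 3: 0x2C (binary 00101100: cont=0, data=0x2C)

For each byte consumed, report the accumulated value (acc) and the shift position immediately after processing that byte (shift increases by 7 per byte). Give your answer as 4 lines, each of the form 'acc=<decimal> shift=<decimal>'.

Answer: acc=1 shift=7
acc=9345 shift=14
acc=861313 shift=21
acc=93136001 shift=28

Derivation:
byte 0=0x81: payload=0x01=1, contrib = 1<<0 = 1; acc -> 1, shift -> 7
byte 1=0xC9: payload=0x49=73, contrib = 73<<7 = 9344; acc -> 9345, shift -> 14
byte 2=0xB4: payload=0x34=52, contrib = 52<<14 = 851968; acc -> 861313, shift -> 21
byte 3=0x2C: payload=0x2C=44, contrib = 44<<21 = 92274688; acc -> 93136001, shift -> 28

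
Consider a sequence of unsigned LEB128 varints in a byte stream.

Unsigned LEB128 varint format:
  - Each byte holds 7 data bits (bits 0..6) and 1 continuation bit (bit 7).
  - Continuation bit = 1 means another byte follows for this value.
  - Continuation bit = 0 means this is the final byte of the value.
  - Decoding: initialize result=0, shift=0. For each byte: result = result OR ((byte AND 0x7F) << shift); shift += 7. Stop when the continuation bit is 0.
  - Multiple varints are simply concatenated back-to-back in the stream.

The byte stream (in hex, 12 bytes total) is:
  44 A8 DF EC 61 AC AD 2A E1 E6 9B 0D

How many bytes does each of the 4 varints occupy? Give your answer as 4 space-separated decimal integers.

Answer: 1 4 3 4

Derivation:
  byte[0]=0x44 cont=0 payload=0x44=68: acc |= 68<<0 -> acc=68 shift=7 [end]
Varint 1: bytes[0:1] = 44 -> value 68 (1 byte(s))
  byte[1]=0xA8 cont=1 payload=0x28=40: acc |= 40<<0 -> acc=40 shift=7
  byte[2]=0xDF cont=1 payload=0x5F=95: acc |= 95<<7 -> acc=12200 shift=14
  byte[3]=0xEC cont=1 payload=0x6C=108: acc |= 108<<14 -> acc=1781672 shift=21
  byte[4]=0x61 cont=0 payload=0x61=97: acc |= 97<<21 -> acc=205205416 shift=28 [end]
Varint 2: bytes[1:5] = A8 DF EC 61 -> value 205205416 (4 byte(s))
  byte[5]=0xAC cont=1 payload=0x2C=44: acc |= 44<<0 -> acc=44 shift=7
  byte[6]=0xAD cont=1 payload=0x2D=45: acc |= 45<<7 -> acc=5804 shift=14
  byte[7]=0x2A cont=0 payload=0x2A=42: acc |= 42<<14 -> acc=693932 shift=21 [end]
Varint 3: bytes[5:8] = AC AD 2A -> value 693932 (3 byte(s))
  byte[8]=0xE1 cont=1 payload=0x61=97: acc |= 97<<0 -> acc=97 shift=7
  byte[9]=0xE6 cont=1 payload=0x66=102: acc |= 102<<7 -> acc=13153 shift=14
  byte[10]=0x9B cont=1 payload=0x1B=27: acc |= 27<<14 -> acc=455521 shift=21
  byte[11]=0x0D cont=0 payload=0x0D=13: acc |= 13<<21 -> acc=27718497 shift=28 [end]
Varint 4: bytes[8:12] = E1 E6 9B 0D -> value 27718497 (4 byte(s))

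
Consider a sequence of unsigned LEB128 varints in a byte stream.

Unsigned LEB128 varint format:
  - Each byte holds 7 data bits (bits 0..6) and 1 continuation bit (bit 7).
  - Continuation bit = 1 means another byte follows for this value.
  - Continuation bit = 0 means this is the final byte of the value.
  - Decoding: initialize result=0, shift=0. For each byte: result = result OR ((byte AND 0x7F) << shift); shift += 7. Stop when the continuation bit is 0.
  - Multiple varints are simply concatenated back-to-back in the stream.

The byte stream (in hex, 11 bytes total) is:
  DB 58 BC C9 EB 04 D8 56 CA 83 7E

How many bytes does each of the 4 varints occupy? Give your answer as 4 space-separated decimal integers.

Answer: 2 4 2 3

Derivation:
  byte[0]=0xDB cont=1 payload=0x5B=91: acc |= 91<<0 -> acc=91 shift=7
  byte[1]=0x58 cont=0 payload=0x58=88: acc |= 88<<7 -> acc=11355 shift=14 [end]
Varint 1: bytes[0:2] = DB 58 -> value 11355 (2 byte(s))
  byte[2]=0xBC cont=1 payload=0x3C=60: acc |= 60<<0 -> acc=60 shift=7
  byte[3]=0xC9 cont=1 payload=0x49=73: acc |= 73<<7 -> acc=9404 shift=14
  byte[4]=0xEB cont=1 payload=0x6B=107: acc |= 107<<14 -> acc=1762492 shift=21
  byte[5]=0x04 cont=0 payload=0x04=4: acc |= 4<<21 -> acc=10151100 shift=28 [end]
Varint 2: bytes[2:6] = BC C9 EB 04 -> value 10151100 (4 byte(s))
  byte[6]=0xD8 cont=1 payload=0x58=88: acc |= 88<<0 -> acc=88 shift=7
  byte[7]=0x56 cont=0 payload=0x56=86: acc |= 86<<7 -> acc=11096 shift=14 [end]
Varint 3: bytes[6:8] = D8 56 -> value 11096 (2 byte(s))
  byte[8]=0xCA cont=1 payload=0x4A=74: acc |= 74<<0 -> acc=74 shift=7
  byte[9]=0x83 cont=1 payload=0x03=3: acc |= 3<<7 -> acc=458 shift=14
  byte[10]=0x7E cont=0 payload=0x7E=126: acc |= 126<<14 -> acc=2064842 shift=21 [end]
Varint 4: bytes[8:11] = CA 83 7E -> value 2064842 (3 byte(s))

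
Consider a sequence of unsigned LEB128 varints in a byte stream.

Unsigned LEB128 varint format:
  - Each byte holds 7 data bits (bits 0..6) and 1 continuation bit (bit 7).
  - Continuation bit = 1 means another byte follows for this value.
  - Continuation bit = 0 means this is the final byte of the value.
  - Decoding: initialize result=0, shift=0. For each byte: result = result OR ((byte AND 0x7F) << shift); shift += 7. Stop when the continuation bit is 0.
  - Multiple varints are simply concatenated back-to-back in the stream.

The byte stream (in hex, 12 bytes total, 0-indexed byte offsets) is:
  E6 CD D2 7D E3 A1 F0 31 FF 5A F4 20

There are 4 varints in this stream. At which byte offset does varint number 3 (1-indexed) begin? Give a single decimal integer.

Answer: 8

Derivation:
  byte[0]=0xE6 cont=1 payload=0x66=102: acc |= 102<<0 -> acc=102 shift=7
  byte[1]=0xCD cont=1 payload=0x4D=77: acc |= 77<<7 -> acc=9958 shift=14
  byte[2]=0xD2 cont=1 payload=0x52=82: acc |= 82<<14 -> acc=1353446 shift=21
  byte[3]=0x7D cont=0 payload=0x7D=125: acc |= 125<<21 -> acc=263497446 shift=28 [end]
Varint 1: bytes[0:4] = E6 CD D2 7D -> value 263497446 (4 byte(s))
  byte[4]=0xE3 cont=1 payload=0x63=99: acc |= 99<<0 -> acc=99 shift=7
  byte[5]=0xA1 cont=1 payload=0x21=33: acc |= 33<<7 -> acc=4323 shift=14
  byte[6]=0xF0 cont=1 payload=0x70=112: acc |= 112<<14 -> acc=1839331 shift=21
  byte[7]=0x31 cont=0 payload=0x31=49: acc |= 49<<21 -> acc=104599779 shift=28 [end]
Varint 2: bytes[4:8] = E3 A1 F0 31 -> value 104599779 (4 byte(s))
  byte[8]=0xFF cont=1 payload=0x7F=127: acc |= 127<<0 -> acc=127 shift=7
  byte[9]=0x5A cont=0 payload=0x5A=90: acc |= 90<<7 -> acc=11647 shift=14 [end]
Varint 3: bytes[8:10] = FF 5A -> value 11647 (2 byte(s))
  byte[10]=0xF4 cont=1 payload=0x74=116: acc |= 116<<0 -> acc=116 shift=7
  byte[11]=0x20 cont=0 payload=0x20=32: acc |= 32<<7 -> acc=4212 shift=14 [end]
Varint 4: bytes[10:12] = F4 20 -> value 4212 (2 byte(s))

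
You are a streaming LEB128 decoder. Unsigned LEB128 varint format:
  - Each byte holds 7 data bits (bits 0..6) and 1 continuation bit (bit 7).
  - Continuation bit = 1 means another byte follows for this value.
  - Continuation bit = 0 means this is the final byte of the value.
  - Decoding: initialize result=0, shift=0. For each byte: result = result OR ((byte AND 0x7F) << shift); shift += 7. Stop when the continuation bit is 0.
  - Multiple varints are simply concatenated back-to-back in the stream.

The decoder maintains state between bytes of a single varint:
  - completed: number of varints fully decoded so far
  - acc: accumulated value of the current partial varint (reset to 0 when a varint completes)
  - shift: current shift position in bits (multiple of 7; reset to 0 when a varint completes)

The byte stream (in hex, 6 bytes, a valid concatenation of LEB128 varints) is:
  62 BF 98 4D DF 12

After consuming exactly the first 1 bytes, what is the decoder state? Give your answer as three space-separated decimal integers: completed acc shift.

Answer: 1 0 0

Derivation:
byte[0]=0x62 cont=0 payload=0x62: varint #1 complete (value=98); reset -> completed=1 acc=0 shift=0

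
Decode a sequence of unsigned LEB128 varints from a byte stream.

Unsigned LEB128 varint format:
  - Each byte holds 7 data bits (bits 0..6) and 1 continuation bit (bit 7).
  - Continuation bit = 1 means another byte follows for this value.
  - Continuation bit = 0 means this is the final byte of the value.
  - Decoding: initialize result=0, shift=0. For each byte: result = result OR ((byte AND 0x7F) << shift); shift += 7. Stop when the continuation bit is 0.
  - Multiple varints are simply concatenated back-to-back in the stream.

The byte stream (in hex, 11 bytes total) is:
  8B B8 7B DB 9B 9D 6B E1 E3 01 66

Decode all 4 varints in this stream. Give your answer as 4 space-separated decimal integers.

Answer: 2022411 224873947 29153 102

Derivation:
  byte[0]=0x8B cont=1 payload=0x0B=11: acc |= 11<<0 -> acc=11 shift=7
  byte[1]=0xB8 cont=1 payload=0x38=56: acc |= 56<<7 -> acc=7179 shift=14
  byte[2]=0x7B cont=0 payload=0x7B=123: acc |= 123<<14 -> acc=2022411 shift=21 [end]
Varint 1: bytes[0:3] = 8B B8 7B -> value 2022411 (3 byte(s))
  byte[3]=0xDB cont=1 payload=0x5B=91: acc |= 91<<0 -> acc=91 shift=7
  byte[4]=0x9B cont=1 payload=0x1B=27: acc |= 27<<7 -> acc=3547 shift=14
  byte[5]=0x9D cont=1 payload=0x1D=29: acc |= 29<<14 -> acc=478683 shift=21
  byte[6]=0x6B cont=0 payload=0x6B=107: acc |= 107<<21 -> acc=224873947 shift=28 [end]
Varint 2: bytes[3:7] = DB 9B 9D 6B -> value 224873947 (4 byte(s))
  byte[7]=0xE1 cont=1 payload=0x61=97: acc |= 97<<0 -> acc=97 shift=7
  byte[8]=0xE3 cont=1 payload=0x63=99: acc |= 99<<7 -> acc=12769 shift=14
  byte[9]=0x01 cont=0 payload=0x01=1: acc |= 1<<14 -> acc=29153 shift=21 [end]
Varint 3: bytes[7:10] = E1 E3 01 -> value 29153 (3 byte(s))
  byte[10]=0x66 cont=0 payload=0x66=102: acc |= 102<<0 -> acc=102 shift=7 [end]
Varint 4: bytes[10:11] = 66 -> value 102 (1 byte(s))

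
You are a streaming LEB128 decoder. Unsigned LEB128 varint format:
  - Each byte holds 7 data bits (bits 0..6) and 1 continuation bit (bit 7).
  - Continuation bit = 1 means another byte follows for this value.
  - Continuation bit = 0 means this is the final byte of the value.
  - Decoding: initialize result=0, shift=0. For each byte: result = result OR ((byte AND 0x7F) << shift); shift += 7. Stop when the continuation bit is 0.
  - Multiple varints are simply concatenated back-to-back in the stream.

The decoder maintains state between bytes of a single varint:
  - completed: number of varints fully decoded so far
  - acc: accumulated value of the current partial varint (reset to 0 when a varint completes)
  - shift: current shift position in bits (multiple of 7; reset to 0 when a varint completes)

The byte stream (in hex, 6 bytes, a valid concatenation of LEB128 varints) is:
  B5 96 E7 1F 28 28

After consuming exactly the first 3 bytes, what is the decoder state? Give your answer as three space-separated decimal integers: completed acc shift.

byte[0]=0xB5 cont=1 payload=0x35: acc |= 53<<0 -> completed=0 acc=53 shift=7
byte[1]=0x96 cont=1 payload=0x16: acc |= 22<<7 -> completed=0 acc=2869 shift=14
byte[2]=0xE7 cont=1 payload=0x67: acc |= 103<<14 -> completed=0 acc=1690421 shift=21

Answer: 0 1690421 21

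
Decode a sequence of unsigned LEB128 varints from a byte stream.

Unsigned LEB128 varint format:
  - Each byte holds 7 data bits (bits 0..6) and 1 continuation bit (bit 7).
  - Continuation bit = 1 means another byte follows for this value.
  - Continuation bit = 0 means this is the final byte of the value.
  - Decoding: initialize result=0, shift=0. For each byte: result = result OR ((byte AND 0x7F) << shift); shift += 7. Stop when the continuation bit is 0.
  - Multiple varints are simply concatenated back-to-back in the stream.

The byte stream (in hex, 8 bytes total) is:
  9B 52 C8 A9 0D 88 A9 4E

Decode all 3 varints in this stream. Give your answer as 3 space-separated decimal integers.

  byte[0]=0x9B cont=1 payload=0x1B=27: acc |= 27<<0 -> acc=27 shift=7
  byte[1]=0x52 cont=0 payload=0x52=82: acc |= 82<<7 -> acc=10523 shift=14 [end]
Varint 1: bytes[0:2] = 9B 52 -> value 10523 (2 byte(s))
  byte[2]=0xC8 cont=1 payload=0x48=72: acc |= 72<<0 -> acc=72 shift=7
  byte[3]=0xA9 cont=1 payload=0x29=41: acc |= 41<<7 -> acc=5320 shift=14
  byte[4]=0x0D cont=0 payload=0x0D=13: acc |= 13<<14 -> acc=218312 shift=21 [end]
Varint 2: bytes[2:5] = C8 A9 0D -> value 218312 (3 byte(s))
  byte[5]=0x88 cont=1 payload=0x08=8: acc |= 8<<0 -> acc=8 shift=7
  byte[6]=0xA9 cont=1 payload=0x29=41: acc |= 41<<7 -> acc=5256 shift=14
  byte[7]=0x4E cont=0 payload=0x4E=78: acc |= 78<<14 -> acc=1283208 shift=21 [end]
Varint 3: bytes[5:8] = 88 A9 4E -> value 1283208 (3 byte(s))

Answer: 10523 218312 1283208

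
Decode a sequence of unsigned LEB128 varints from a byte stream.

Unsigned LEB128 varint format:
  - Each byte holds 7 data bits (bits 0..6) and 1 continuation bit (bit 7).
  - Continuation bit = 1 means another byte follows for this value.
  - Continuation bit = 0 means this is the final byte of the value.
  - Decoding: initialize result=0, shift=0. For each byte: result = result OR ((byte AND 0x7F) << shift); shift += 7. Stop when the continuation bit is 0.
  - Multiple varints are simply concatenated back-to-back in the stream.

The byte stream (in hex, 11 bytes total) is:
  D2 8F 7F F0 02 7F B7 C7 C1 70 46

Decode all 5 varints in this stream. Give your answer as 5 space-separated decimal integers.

  byte[0]=0xD2 cont=1 payload=0x52=82: acc |= 82<<0 -> acc=82 shift=7
  byte[1]=0x8F cont=1 payload=0x0F=15: acc |= 15<<7 -> acc=2002 shift=14
  byte[2]=0x7F cont=0 payload=0x7F=127: acc |= 127<<14 -> acc=2082770 shift=21 [end]
Varint 1: bytes[0:3] = D2 8F 7F -> value 2082770 (3 byte(s))
  byte[3]=0xF0 cont=1 payload=0x70=112: acc |= 112<<0 -> acc=112 shift=7
  byte[4]=0x02 cont=0 payload=0x02=2: acc |= 2<<7 -> acc=368 shift=14 [end]
Varint 2: bytes[3:5] = F0 02 -> value 368 (2 byte(s))
  byte[5]=0x7F cont=0 payload=0x7F=127: acc |= 127<<0 -> acc=127 shift=7 [end]
Varint 3: bytes[5:6] = 7F -> value 127 (1 byte(s))
  byte[6]=0xB7 cont=1 payload=0x37=55: acc |= 55<<0 -> acc=55 shift=7
  byte[7]=0xC7 cont=1 payload=0x47=71: acc |= 71<<7 -> acc=9143 shift=14
  byte[8]=0xC1 cont=1 payload=0x41=65: acc |= 65<<14 -> acc=1074103 shift=21
  byte[9]=0x70 cont=0 payload=0x70=112: acc |= 112<<21 -> acc=235955127 shift=28 [end]
Varint 4: bytes[6:10] = B7 C7 C1 70 -> value 235955127 (4 byte(s))
  byte[10]=0x46 cont=0 payload=0x46=70: acc |= 70<<0 -> acc=70 shift=7 [end]
Varint 5: bytes[10:11] = 46 -> value 70 (1 byte(s))

Answer: 2082770 368 127 235955127 70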